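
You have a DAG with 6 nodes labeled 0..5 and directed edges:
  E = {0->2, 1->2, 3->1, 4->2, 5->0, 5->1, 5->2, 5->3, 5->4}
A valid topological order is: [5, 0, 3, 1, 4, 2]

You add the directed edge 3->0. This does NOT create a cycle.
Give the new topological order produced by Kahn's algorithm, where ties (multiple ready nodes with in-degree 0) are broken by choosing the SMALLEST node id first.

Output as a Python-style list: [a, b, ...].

Answer: [5, 3, 0, 1, 4, 2]

Derivation:
Old toposort: [5, 0, 3, 1, 4, 2]
Added edge: 3->0
Position of 3 (2) > position of 0 (1). Must reorder: 3 must now come before 0.
Run Kahn's algorithm (break ties by smallest node id):
  initial in-degrees: [2, 2, 4, 1, 1, 0]
  ready (indeg=0): [5]
  pop 5: indeg[0]->1; indeg[1]->1; indeg[2]->3; indeg[3]->0; indeg[4]->0 | ready=[3, 4] | order so far=[5]
  pop 3: indeg[0]->0; indeg[1]->0 | ready=[0, 1, 4] | order so far=[5, 3]
  pop 0: indeg[2]->2 | ready=[1, 4] | order so far=[5, 3, 0]
  pop 1: indeg[2]->1 | ready=[4] | order so far=[5, 3, 0, 1]
  pop 4: indeg[2]->0 | ready=[2] | order so far=[5, 3, 0, 1, 4]
  pop 2: no out-edges | ready=[] | order so far=[5, 3, 0, 1, 4, 2]
  Result: [5, 3, 0, 1, 4, 2]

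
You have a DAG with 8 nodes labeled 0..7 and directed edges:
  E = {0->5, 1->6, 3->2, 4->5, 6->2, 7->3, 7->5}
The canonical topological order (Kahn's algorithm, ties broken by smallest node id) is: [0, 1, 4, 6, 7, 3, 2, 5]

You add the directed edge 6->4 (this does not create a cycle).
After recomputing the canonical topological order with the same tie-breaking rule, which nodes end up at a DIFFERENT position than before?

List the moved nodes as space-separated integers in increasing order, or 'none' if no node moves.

Old toposort: [0, 1, 4, 6, 7, 3, 2, 5]
Added edge 6->4
Recompute Kahn (smallest-id tiebreak):
  initial in-degrees: [0, 0, 2, 1, 1, 3, 1, 0]
  ready (indeg=0): [0, 1, 7]
  pop 0: indeg[5]->2 | ready=[1, 7] | order so far=[0]
  pop 1: indeg[6]->0 | ready=[6, 7] | order so far=[0, 1]
  pop 6: indeg[2]->1; indeg[4]->0 | ready=[4, 7] | order so far=[0, 1, 6]
  pop 4: indeg[5]->1 | ready=[7] | order so far=[0, 1, 6, 4]
  pop 7: indeg[3]->0; indeg[5]->0 | ready=[3, 5] | order so far=[0, 1, 6, 4, 7]
  pop 3: indeg[2]->0 | ready=[2, 5] | order so far=[0, 1, 6, 4, 7, 3]
  pop 2: no out-edges | ready=[5] | order so far=[0, 1, 6, 4, 7, 3, 2]
  pop 5: no out-edges | ready=[] | order so far=[0, 1, 6, 4, 7, 3, 2, 5]
New canonical toposort: [0, 1, 6, 4, 7, 3, 2, 5]
Compare positions:
  Node 0: index 0 -> 0 (same)
  Node 1: index 1 -> 1 (same)
  Node 2: index 6 -> 6 (same)
  Node 3: index 5 -> 5 (same)
  Node 4: index 2 -> 3 (moved)
  Node 5: index 7 -> 7 (same)
  Node 6: index 3 -> 2 (moved)
  Node 7: index 4 -> 4 (same)
Nodes that changed position: 4 6

Answer: 4 6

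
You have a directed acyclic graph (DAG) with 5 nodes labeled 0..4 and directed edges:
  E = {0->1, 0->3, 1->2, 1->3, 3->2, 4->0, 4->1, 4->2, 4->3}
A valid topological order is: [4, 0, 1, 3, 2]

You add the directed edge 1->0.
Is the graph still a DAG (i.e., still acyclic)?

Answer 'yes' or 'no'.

Given toposort: [4, 0, 1, 3, 2]
Position of 1: index 2; position of 0: index 1
New edge 1->0: backward (u after v in old order)
Backward edge: old toposort is now invalid. Check if this creates a cycle.
Does 0 already reach 1? Reachable from 0: [0, 1, 2, 3]. YES -> cycle!
Still a DAG? no

Answer: no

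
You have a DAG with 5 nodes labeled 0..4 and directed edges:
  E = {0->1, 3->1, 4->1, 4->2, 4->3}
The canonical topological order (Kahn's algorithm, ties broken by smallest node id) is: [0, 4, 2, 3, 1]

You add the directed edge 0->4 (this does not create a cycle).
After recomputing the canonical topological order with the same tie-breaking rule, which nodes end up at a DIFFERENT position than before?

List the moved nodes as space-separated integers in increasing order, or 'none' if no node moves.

Old toposort: [0, 4, 2, 3, 1]
Added edge 0->4
Recompute Kahn (smallest-id tiebreak):
  initial in-degrees: [0, 3, 1, 1, 1]
  ready (indeg=0): [0]
  pop 0: indeg[1]->2; indeg[4]->0 | ready=[4] | order so far=[0]
  pop 4: indeg[1]->1; indeg[2]->0; indeg[3]->0 | ready=[2, 3] | order so far=[0, 4]
  pop 2: no out-edges | ready=[3] | order so far=[0, 4, 2]
  pop 3: indeg[1]->0 | ready=[1] | order so far=[0, 4, 2, 3]
  pop 1: no out-edges | ready=[] | order so far=[0, 4, 2, 3, 1]
New canonical toposort: [0, 4, 2, 3, 1]
Compare positions:
  Node 0: index 0 -> 0 (same)
  Node 1: index 4 -> 4 (same)
  Node 2: index 2 -> 2 (same)
  Node 3: index 3 -> 3 (same)
  Node 4: index 1 -> 1 (same)
Nodes that changed position: none

Answer: none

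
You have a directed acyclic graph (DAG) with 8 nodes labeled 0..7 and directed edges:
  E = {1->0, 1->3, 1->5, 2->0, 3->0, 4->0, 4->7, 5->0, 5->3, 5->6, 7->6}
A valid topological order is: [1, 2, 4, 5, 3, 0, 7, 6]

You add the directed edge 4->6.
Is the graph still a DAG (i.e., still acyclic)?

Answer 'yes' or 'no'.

Given toposort: [1, 2, 4, 5, 3, 0, 7, 6]
Position of 4: index 2; position of 6: index 7
New edge 4->6: forward
Forward edge: respects the existing order. Still a DAG, same toposort still valid.
Still a DAG? yes

Answer: yes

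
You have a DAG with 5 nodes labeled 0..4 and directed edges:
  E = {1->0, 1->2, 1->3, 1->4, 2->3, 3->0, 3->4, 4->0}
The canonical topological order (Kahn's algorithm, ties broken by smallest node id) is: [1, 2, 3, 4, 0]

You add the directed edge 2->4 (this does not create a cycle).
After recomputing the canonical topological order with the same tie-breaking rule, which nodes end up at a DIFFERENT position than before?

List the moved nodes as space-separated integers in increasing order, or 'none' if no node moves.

Answer: none

Derivation:
Old toposort: [1, 2, 3, 4, 0]
Added edge 2->4
Recompute Kahn (smallest-id tiebreak):
  initial in-degrees: [3, 0, 1, 2, 3]
  ready (indeg=0): [1]
  pop 1: indeg[0]->2; indeg[2]->0; indeg[3]->1; indeg[4]->2 | ready=[2] | order so far=[1]
  pop 2: indeg[3]->0; indeg[4]->1 | ready=[3] | order so far=[1, 2]
  pop 3: indeg[0]->1; indeg[4]->0 | ready=[4] | order so far=[1, 2, 3]
  pop 4: indeg[0]->0 | ready=[0] | order so far=[1, 2, 3, 4]
  pop 0: no out-edges | ready=[] | order so far=[1, 2, 3, 4, 0]
New canonical toposort: [1, 2, 3, 4, 0]
Compare positions:
  Node 0: index 4 -> 4 (same)
  Node 1: index 0 -> 0 (same)
  Node 2: index 1 -> 1 (same)
  Node 3: index 2 -> 2 (same)
  Node 4: index 3 -> 3 (same)
Nodes that changed position: none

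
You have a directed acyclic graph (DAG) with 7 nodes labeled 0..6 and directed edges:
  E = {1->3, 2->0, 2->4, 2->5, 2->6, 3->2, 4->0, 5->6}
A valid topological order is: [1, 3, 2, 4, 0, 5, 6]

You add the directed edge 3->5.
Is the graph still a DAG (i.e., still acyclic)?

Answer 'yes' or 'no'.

Answer: yes

Derivation:
Given toposort: [1, 3, 2, 4, 0, 5, 6]
Position of 3: index 1; position of 5: index 5
New edge 3->5: forward
Forward edge: respects the existing order. Still a DAG, same toposort still valid.
Still a DAG? yes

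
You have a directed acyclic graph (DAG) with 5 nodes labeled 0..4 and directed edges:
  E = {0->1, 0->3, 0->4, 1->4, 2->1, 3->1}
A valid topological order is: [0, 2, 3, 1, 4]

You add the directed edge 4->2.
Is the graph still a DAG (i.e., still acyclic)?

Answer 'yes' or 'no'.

Answer: no

Derivation:
Given toposort: [0, 2, 3, 1, 4]
Position of 4: index 4; position of 2: index 1
New edge 4->2: backward (u after v in old order)
Backward edge: old toposort is now invalid. Check if this creates a cycle.
Does 2 already reach 4? Reachable from 2: [1, 2, 4]. YES -> cycle!
Still a DAG? no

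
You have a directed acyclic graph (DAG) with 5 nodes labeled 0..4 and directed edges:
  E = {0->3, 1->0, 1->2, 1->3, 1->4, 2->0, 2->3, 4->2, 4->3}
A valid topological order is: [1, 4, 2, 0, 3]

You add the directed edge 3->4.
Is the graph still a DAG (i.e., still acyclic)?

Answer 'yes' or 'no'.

Answer: no

Derivation:
Given toposort: [1, 4, 2, 0, 3]
Position of 3: index 4; position of 4: index 1
New edge 3->4: backward (u after v in old order)
Backward edge: old toposort is now invalid. Check if this creates a cycle.
Does 4 already reach 3? Reachable from 4: [0, 2, 3, 4]. YES -> cycle!
Still a DAG? no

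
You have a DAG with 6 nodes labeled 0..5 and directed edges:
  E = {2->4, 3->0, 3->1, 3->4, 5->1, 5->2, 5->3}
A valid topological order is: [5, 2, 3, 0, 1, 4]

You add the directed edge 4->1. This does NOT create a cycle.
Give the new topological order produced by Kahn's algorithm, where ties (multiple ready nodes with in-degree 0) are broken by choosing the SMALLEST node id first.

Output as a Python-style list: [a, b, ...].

Answer: [5, 2, 3, 0, 4, 1]

Derivation:
Old toposort: [5, 2, 3, 0, 1, 4]
Added edge: 4->1
Position of 4 (5) > position of 1 (4). Must reorder: 4 must now come before 1.
Run Kahn's algorithm (break ties by smallest node id):
  initial in-degrees: [1, 3, 1, 1, 2, 0]
  ready (indeg=0): [5]
  pop 5: indeg[1]->2; indeg[2]->0; indeg[3]->0 | ready=[2, 3] | order so far=[5]
  pop 2: indeg[4]->1 | ready=[3] | order so far=[5, 2]
  pop 3: indeg[0]->0; indeg[1]->1; indeg[4]->0 | ready=[0, 4] | order so far=[5, 2, 3]
  pop 0: no out-edges | ready=[4] | order so far=[5, 2, 3, 0]
  pop 4: indeg[1]->0 | ready=[1] | order so far=[5, 2, 3, 0, 4]
  pop 1: no out-edges | ready=[] | order so far=[5, 2, 3, 0, 4, 1]
  Result: [5, 2, 3, 0, 4, 1]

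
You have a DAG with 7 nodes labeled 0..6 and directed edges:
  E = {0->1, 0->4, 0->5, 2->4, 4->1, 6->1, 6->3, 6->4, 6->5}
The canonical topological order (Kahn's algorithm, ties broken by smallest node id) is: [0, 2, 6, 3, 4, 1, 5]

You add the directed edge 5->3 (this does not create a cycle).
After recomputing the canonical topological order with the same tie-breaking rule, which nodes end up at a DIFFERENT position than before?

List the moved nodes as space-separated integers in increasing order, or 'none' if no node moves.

Old toposort: [0, 2, 6, 3, 4, 1, 5]
Added edge 5->3
Recompute Kahn (smallest-id tiebreak):
  initial in-degrees: [0, 3, 0, 2, 3, 2, 0]
  ready (indeg=0): [0, 2, 6]
  pop 0: indeg[1]->2; indeg[4]->2; indeg[5]->1 | ready=[2, 6] | order so far=[0]
  pop 2: indeg[4]->1 | ready=[6] | order so far=[0, 2]
  pop 6: indeg[1]->1; indeg[3]->1; indeg[4]->0; indeg[5]->0 | ready=[4, 5] | order so far=[0, 2, 6]
  pop 4: indeg[1]->0 | ready=[1, 5] | order so far=[0, 2, 6, 4]
  pop 1: no out-edges | ready=[5] | order so far=[0, 2, 6, 4, 1]
  pop 5: indeg[3]->0 | ready=[3] | order so far=[0, 2, 6, 4, 1, 5]
  pop 3: no out-edges | ready=[] | order so far=[0, 2, 6, 4, 1, 5, 3]
New canonical toposort: [0, 2, 6, 4, 1, 5, 3]
Compare positions:
  Node 0: index 0 -> 0 (same)
  Node 1: index 5 -> 4 (moved)
  Node 2: index 1 -> 1 (same)
  Node 3: index 3 -> 6 (moved)
  Node 4: index 4 -> 3 (moved)
  Node 5: index 6 -> 5 (moved)
  Node 6: index 2 -> 2 (same)
Nodes that changed position: 1 3 4 5

Answer: 1 3 4 5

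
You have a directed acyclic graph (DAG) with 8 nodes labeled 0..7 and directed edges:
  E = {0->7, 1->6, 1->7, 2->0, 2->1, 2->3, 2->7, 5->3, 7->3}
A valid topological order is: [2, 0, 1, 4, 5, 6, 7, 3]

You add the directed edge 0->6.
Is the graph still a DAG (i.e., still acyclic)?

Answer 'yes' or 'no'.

Answer: yes

Derivation:
Given toposort: [2, 0, 1, 4, 5, 6, 7, 3]
Position of 0: index 1; position of 6: index 5
New edge 0->6: forward
Forward edge: respects the existing order. Still a DAG, same toposort still valid.
Still a DAG? yes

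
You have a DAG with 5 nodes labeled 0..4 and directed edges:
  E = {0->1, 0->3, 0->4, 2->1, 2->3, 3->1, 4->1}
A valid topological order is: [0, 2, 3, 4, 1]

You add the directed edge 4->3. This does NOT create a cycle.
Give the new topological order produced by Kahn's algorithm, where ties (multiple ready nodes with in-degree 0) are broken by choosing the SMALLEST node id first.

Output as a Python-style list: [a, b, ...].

Old toposort: [0, 2, 3, 4, 1]
Added edge: 4->3
Position of 4 (3) > position of 3 (2). Must reorder: 4 must now come before 3.
Run Kahn's algorithm (break ties by smallest node id):
  initial in-degrees: [0, 4, 0, 3, 1]
  ready (indeg=0): [0, 2]
  pop 0: indeg[1]->3; indeg[3]->2; indeg[4]->0 | ready=[2, 4] | order so far=[0]
  pop 2: indeg[1]->2; indeg[3]->1 | ready=[4] | order so far=[0, 2]
  pop 4: indeg[1]->1; indeg[3]->0 | ready=[3] | order so far=[0, 2, 4]
  pop 3: indeg[1]->0 | ready=[1] | order so far=[0, 2, 4, 3]
  pop 1: no out-edges | ready=[] | order so far=[0, 2, 4, 3, 1]
  Result: [0, 2, 4, 3, 1]

Answer: [0, 2, 4, 3, 1]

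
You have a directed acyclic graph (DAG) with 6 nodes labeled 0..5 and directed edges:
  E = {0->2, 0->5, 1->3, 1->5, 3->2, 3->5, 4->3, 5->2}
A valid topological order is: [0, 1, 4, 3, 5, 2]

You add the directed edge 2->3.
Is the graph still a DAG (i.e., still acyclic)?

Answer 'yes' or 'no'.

Answer: no

Derivation:
Given toposort: [0, 1, 4, 3, 5, 2]
Position of 2: index 5; position of 3: index 3
New edge 2->3: backward (u after v in old order)
Backward edge: old toposort is now invalid. Check if this creates a cycle.
Does 3 already reach 2? Reachable from 3: [2, 3, 5]. YES -> cycle!
Still a DAG? no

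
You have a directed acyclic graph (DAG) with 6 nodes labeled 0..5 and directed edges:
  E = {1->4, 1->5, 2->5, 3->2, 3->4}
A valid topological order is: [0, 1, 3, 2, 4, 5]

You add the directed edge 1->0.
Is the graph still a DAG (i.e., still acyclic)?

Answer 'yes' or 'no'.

Answer: yes

Derivation:
Given toposort: [0, 1, 3, 2, 4, 5]
Position of 1: index 1; position of 0: index 0
New edge 1->0: backward (u after v in old order)
Backward edge: old toposort is now invalid. Check if this creates a cycle.
Does 0 already reach 1? Reachable from 0: [0]. NO -> still a DAG (reorder needed).
Still a DAG? yes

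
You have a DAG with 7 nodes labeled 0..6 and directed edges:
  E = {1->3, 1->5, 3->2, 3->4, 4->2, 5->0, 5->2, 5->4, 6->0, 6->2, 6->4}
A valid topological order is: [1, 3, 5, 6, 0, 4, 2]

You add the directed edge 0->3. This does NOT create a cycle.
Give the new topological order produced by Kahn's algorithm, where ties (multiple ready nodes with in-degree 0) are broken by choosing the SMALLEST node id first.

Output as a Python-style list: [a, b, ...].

Old toposort: [1, 3, 5, 6, 0, 4, 2]
Added edge: 0->3
Position of 0 (4) > position of 3 (1). Must reorder: 0 must now come before 3.
Run Kahn's algorithm (break ties by smallest node id):
  initial in-degrees: [2, 0, 4, 2, 3, 1, 0]
  ready (indeg=0): [1, 6]
  pop 1: indeg[3]->1; indeg[5]->0 | ready=[5, 6] | order so far=[1]
  pop 5: indeg[0]->1; indeg[2]->3; indeg[4]->2 | ready=[6] | order so far=[1, 5]
  pop 6: indeg[0]->0; indeg[2]->2; indeg[4]->1 | ready=[0] | order so far=[1, 5, 6]
  pop 0: indeg[3]->0 | ready=[3] | order so far=[1, 5, 6, 0]
  pop 3: indeg[2]->1; indeg[4]->0 | ready=[4] | order so far=[1, 5, 6, 0, 3]
  pop 4: indeg[2]->0 | ready=[2] | order so far=[1, 5, 6, 0, 3, 4]
  pop 2: no out-edges | ready=[] | order so far=[1, 5, 6, 0, 3, 4, 2]
  Result: [1, 5, 6, 0, 3, 4, 2]

Answer: [1, 5, 6, 0, 3, 4, 2]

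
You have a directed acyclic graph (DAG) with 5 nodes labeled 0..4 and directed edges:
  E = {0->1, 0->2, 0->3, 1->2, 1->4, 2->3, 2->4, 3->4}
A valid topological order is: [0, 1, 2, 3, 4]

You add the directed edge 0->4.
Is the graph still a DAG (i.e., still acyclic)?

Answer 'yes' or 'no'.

Given toposort: [0, 1, 2, 3, 4]
Position of 0: index 0; position of 4: index 4
New edge 0->4: forward
Forward edge: respects the existing order. Still a DAG, same toposort still valid.
Still a DAG? yes

Answer: yes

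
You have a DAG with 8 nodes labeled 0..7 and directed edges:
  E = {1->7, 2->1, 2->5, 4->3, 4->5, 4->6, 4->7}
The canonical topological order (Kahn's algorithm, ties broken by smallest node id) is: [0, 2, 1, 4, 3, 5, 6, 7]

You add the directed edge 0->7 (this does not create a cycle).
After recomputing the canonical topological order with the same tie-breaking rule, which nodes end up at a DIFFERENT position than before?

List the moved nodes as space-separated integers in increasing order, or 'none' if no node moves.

Answer: none

Derivation:
Old toposort: [0, 2, 1, 4, 3, 5, 6, 7]
Added edge 0->7
Recompute Kahn (smallest-id tiebreak):
  initial in-degrees: [0, 1, 0, 1, 0, 2, 1, 3]
  ready (indeg=0): [0, 2, 4]
  pop 0: indeg[7]->2 | ready=[2, 4] | order so far=[0]
  pop 2: indeg[1]->0; indeg[5]->1 | ready=[1, 4] | order so far=[0, 2]
  pop 1: indeg[7]->1 | ready=[4] | order so far=[0, 2, 1]
  pop 4: indeg[3]->0; indeg[5]->0; indeg[6]->0; indeg[7]->0 | ready=[3, 5, 6, 7] | order so far=[0, 2, 1, 4]
  pop 3: no out-edges | ready=[5, 6, 7] | order so far=[0, 2, 1, 4, 3]
  pop 5: no out-edges | ready=[6, 7] | order so far=[0, 2, 1, 4, 3, 5]
  pop 6: no out-edges | ready=[7] | order so far=[0, 2, 1, 4, 3, 5, 6]
  pop 7: no out-edges | ready=[] | order so far=[0, 2, 1, 4, 3, 5, 6, 7]
New canonical toposort: [0, 2, 1, 4, 3, 5, 6, 7]
Compare positions:
  Node 0: index 0 -> 0 (same)
  Node 1: index 2 -> 2 (same)
  Node 2: index 1 -> 1 (same)
  Node 3: index 4 -> 4 (same)
  Node 4: index 3 -> 3 (same)
  Node 5: index 5 -> 5 (same)
  Node 6: index 6 -> 6 (same)
  Node 7: index 7 -> 7 (same)
Nodes that changed position: none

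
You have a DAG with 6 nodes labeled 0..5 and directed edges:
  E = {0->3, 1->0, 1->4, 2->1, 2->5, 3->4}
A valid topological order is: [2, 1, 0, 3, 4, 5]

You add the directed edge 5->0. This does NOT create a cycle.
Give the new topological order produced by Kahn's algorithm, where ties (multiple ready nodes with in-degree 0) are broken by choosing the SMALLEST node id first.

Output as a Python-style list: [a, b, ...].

Answer: [2, 1, 5, 0, 3, 4]

Derivation:
Old toposort: [2, 1, 0, 3, 4, 5]
Added edge: 5->0
Position of 5 (5) > position of 0 (2). Must reorder: 5 must now come before 0.
Run Kahn's algorithm (break ties by smallest node id):
  initial in-degrees: [2, 1, 0, 1, 2, 1]
  ready (indeg=0): [2]
  pop 2: indeg[1]->0; indeg[5]->0 | ready=[1, 5] | order so far=[2]
  pop 1: indeg[0]->1; indeg[4]->1 | ready=[5] | order so far=[2, 1]
  pop 5: indeg[0]->0 | ready=[0] | order so far=[2, 1, 5]
  pop 0: indeg[3]->0 | ready=[3] | order so far=[2, 1, 5, 0]
  pop 3: indeg[4]->0 | ready=[4] | order so far=[2, 1, 5, 0, 3]
  pop 4: no out-edges | ready=[] | order so far=[2, 1, 5, 0, 3, 4]
  Result: [2, 1, 5, 0, 3, 4]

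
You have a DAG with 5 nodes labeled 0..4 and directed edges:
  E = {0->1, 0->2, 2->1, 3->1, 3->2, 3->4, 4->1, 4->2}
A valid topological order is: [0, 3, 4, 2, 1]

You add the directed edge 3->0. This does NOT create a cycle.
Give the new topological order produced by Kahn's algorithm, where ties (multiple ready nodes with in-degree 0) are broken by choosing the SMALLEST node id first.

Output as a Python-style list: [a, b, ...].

Old toposort: [0, 3, 4, 2, 1]
Added edge: 3->0
Position of 3 (1) > position of 0 (0). Must reorder: 3 must now come before 0.
Run Kahn's algorithm (break ties by smallest node id):
  initial in-degrees: [1, 4, 3, 0, 1]
  ready (indeg=0): [3]
  pop 3: indeg[0]->0; indeg[1]->3; indeg[2]->2; indeg[4]->0 | ready=[0, 4] | order so far=[3]
  pop 0: indeg[1]->2; indeg[2]->1 | ready=[4] | order so far=[3, 0]
  pop 4: indeg[1]->1; indeg[2]->0 | ready=[2] | order so far=[3, 0, 4]
  pop 2: indeg[1]->0 | ready=[1] | order so far=[3, 0, 4, 2]
  pop 1: no out-edges | ready=[] | order so far=[3, 0, 4, 2, 1]
  Result: [3, 0, 4, 2, 1]

Answer: [3, 0, 4, 2, 1]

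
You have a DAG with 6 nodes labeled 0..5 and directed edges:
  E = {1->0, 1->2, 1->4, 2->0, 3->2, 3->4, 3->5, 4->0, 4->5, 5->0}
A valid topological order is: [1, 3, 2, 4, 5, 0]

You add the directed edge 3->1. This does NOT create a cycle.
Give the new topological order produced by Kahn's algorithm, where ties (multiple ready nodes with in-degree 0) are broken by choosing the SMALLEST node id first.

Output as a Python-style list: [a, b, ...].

Old toposort: [1, 3, 2, 4, 5, 0]
Added edge: 3->1
Position of 3 (1) > position of 1 (0). Must reorder: 3 must now come before 1.
Run Kahn's algorithm (break ties by smallest node id):
  initial in-degrees: [4, 1, 2, 0, 2, 2]
  ready (indeg=0): [3]
  pop 3: indeg[1]->0; indeg[2]->1; indeg[4]->1; indeg[5]->1 | ready=[1] | order so far=[3]
  pop 1: indeg[0]->3; indeg[2]->0; indeg[4]->0 | ready=[2, 4] | order so far=[3, 1]
  pop 2: indeg[0]->2 | ready=[4] | order so far=[3, 1, 2]
  pop 4: indeg[0]->1; indeg[5]->0 | ready=[5] | order so far=[3, 1, 2, 4]
  pop 5: indeg[0]->0 | ready=[0] | order so far=[3, 1, 2, 4, 5]
  pop 0: no out-edges | ready=[] | order so far=[3, 1, 2, 4, 5, 0]
  Result: [3, 1, 2, 4, 5, 0]

Answer: [3, 1, 2, 4, 5, 0]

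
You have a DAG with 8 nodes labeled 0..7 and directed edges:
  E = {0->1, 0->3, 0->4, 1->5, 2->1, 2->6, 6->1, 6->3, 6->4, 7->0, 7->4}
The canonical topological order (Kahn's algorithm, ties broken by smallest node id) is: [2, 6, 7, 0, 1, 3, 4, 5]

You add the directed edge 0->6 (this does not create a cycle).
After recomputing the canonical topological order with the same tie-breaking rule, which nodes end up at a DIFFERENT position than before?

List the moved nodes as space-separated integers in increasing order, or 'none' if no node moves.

Answer: 0 6 7

Derivation:
Old toposort: [2, 6, 7, 0, 1, 3, 4, 5]
Added edge 0->6
Recompute Kahn (smallest-id tiebreak):
  initial in-degrees: [1, 3, 0, 2, 3, 1, 2, 0]
  ready (indeg=0): [2, 7]
  pop 2: indeg[1]->2; indeg[6]->1 | ready=[7] | order so far=[2]
  pop 7: indeg[0]->0; indeg[4]->2 | ready=[0] | order so far=[2, 7]
  pop 0: indeg[1]->1; indeg[3]->1; indeg[4]->1; indeg[6]->0 | ready=[6] | order so far=[2, 7, 0]
  pop 6: indeg[1]->0; indeg[3]->0; indeg[4]->0 | ready=[1, 3, 4] | order so far=[2, 7, 0, 6]
  pop 1: indeg[5]->0 | ready=[3, 4, 5] | order so far=[2, 7, 0, 6, 1]
  pop 3: no out-edges | ready=[4, 5] | order so far=[2, 7, 0, 6, 1, 3]
  pop 4: no out-edges | ready=[5] | order so far=[2, 7, 0, 6, 1, 3, 4]
  pop 5: no out-edges | ready=[] | order so far=[2, 7, 0, 6, 1, 3, 4, 5]
New canonical toposort: [2, 7, 0, 6, 1, 3, 4, 5]
Compare positions:
  Node 0: index 3 -> 2 (moved)
  Node 1: index 4 -> 4 (same)
  Node 2: index 0 -> 0 (same)
  Node 3: index 5 -> 5 (same)
  Node 4: index 6 -> 6 (same)
  Node 5: index 7 -> 7 (same)
  Node 6: index 1 -> 3 (moved)
  Node 7: index 2 -> 1 (moved)
Nodes that changed position: 0 6 7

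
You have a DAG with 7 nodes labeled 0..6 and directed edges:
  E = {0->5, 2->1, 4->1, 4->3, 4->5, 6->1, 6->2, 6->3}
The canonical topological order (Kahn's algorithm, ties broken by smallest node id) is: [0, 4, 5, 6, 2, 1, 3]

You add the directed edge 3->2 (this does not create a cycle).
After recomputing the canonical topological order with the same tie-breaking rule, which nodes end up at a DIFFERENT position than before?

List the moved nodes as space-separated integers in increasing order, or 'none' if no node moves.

Answer: 1 2 3

Derivation:
Old toposort: [0, 4, 5, 6, 2, 1, 3]
Added edge 3->2
Recompute Kahn (smallest-id tiebreak):
  initial in-degrees: [0, 3, 2, 2, 0, 2, 0]
  ready (indeg=0): [0, 4, 6]
  pop 0: indeg[5]->1 | ready=[4, 6] | order so far=[0]
  pop 4: indeg[1]->2; indeg[3]->1; indeg[5]->0 | ready=[5, 6] | order so far=[0, 4]
  pop 5: no out-edges | ready=[6] | order so far=[0, 4, 5]
  pop 6: indeg[1]->1; indeg[2]->1; indeg[3]->0 | ready=[3] | order so far=[0, 4, 5, 6]
  pop 3: indeg[2]->0 | ready=[2] | order so far=[0, 4, 5, 6, 3]
  pop 2: indeg[1]->0 | ready=[1] | order so far=[0, 4, 5, 6, 3, 2]
  pop 1: no out-edges | ready=[] | order so far=[0, 4, 5, 6, 3, 2, 1]
New canonical toposort: [0, 4, 5, 6, 3, 2, 1]
Compare positions:
  Node 0: index 0 -> 0 (same)
  Node 1: index 5 -> 6 (moved)
  Node 2: index 4 -> 5 (moved)
  Node 3: index 6 -> 4 (moved)
  Node 4: index 1 -> 1 (same)
  Node 5: index 2 -> 2 (same)
  Node 6: index 3 -> 3 (same)
Nodes that changed position: 1 2 3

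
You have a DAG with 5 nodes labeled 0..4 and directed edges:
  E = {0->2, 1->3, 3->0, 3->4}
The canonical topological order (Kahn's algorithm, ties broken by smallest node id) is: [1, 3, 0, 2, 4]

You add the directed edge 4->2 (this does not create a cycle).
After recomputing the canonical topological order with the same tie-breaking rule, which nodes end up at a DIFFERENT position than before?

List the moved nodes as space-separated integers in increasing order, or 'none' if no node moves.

Old toposort: [1, 3, 0, 2, 4]
Added edge 4->2
Recompute Kahn (smallest-id tiebreak):
  initial in-degrees: [1, 0, 2, 1, 1]
  ready (indeg=0): [1]
  pop 1: indeg[3]->0 | ready=[3] | order so far=[1]
  pop 3: indeg[0]->0; indeg[4]->0 | ready=[0, 4] | order so far=[1, 3]
  pop 0: indeg[2]->1 | ready=[4] | order so far=[1, 3, 0]
  pop 4: indeg[2]->0 | ready=[2] | order so far=[1, 3, 0, 4]
  pop 2: no out-edges | ready=[] | order so far=[1, 3, 0, 4, 2]
New canonical toposort: [1, 3, 0, 4, 2]
Compare positions:
  Node 0: index 2 -> 2 (same)
  Node 1: index 0 -> 0 (same)
  Node 2: index 3 -> 4 (moved)
  Node 3: index 1 -> 1 (same)
  Node 4: index 4 -> 3 (moved)
Nodes that changed position: 2 4

Answer: 2 4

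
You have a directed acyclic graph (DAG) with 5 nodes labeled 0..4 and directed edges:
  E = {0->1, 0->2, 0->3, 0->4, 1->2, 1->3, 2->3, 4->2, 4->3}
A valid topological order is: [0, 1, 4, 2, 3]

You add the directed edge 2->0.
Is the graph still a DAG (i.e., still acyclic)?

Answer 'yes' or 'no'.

Given toposort: [0, 1, 4, 2, 3]
Position of 2: index 3; position of 0: index 0
New edge 2->0: backward (u after v in old order)
Backward edge: old toposort is now invalid. Check if this creates a cycle.
Does 0 already reach 2? Reachable from 0: [0, 1, 2, 3, 4]. YES -> cycle!
Still a DAG? no

Answer: no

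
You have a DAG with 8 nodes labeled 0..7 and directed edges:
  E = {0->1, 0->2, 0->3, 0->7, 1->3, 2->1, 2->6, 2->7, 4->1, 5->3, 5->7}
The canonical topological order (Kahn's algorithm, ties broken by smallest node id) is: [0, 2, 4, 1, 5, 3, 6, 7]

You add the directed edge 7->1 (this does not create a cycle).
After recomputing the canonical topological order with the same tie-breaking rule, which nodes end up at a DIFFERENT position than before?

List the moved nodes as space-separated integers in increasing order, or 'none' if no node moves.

Answer: 1 3 5 6 7

Derivation:
Old toposort: [0, 2, 4, 1, 5, 3, 6, 7]
Added edge 7->1
Recompute Kahn (smallest-id tiebreak):
  initial in-degrees: [0, 4, 1, 3, 0, 0, 1, 3]
  ready (indeg=0): [0, 4, 5]
  pop 0: indeg[1]->3; indeg[2]->0; indeg[3]->2; indeg[7]->2 | ready=[2, 4, 5] | order so far=[0]
  pop 2: indeg[1]->2; indeg[6]->0; indeg[7]->1 | ready=[4, 5, 6] | order so far=[0, 2]
  pop 4: indeg[1]->1 | ready=[5, 6] | order so far=[0, 2, 4]
  pop 5: indeg[3]->1; indeg[7]->0 | ready=[6, 7] | order so far=[0, 2, 4, 5]
  pop 6: no out-edges | ready=[7] | order so far=[0, 2, 4, 5, 6]
  pop 7: indeg[1]->0 | ready=[1] | order so far=[0, 2, 4, 5, 6, 7]
  pop 1: indeg[3]->0 | ready=[3] | order so far=[0, 2, 4, 5, 6, 7, 1]
  pop 3: no out-edges | ready=[] | order so far=[0, 2, 4, 5, 6, 7, 1, 3]
New canonical toposort: [0, 2, 4, 5, 6, 7, 1, 3]
Compare positions:
  Node 0: index 0 -> 0 (same)
  Node 1: index 3 -> 6 (moved)
  Node 2: index 1 -> 1 (same)
  Node 3: index 5 -> 7 (moved)
  Node 4: index 2 -> 2 (same)
  Node 5: index 4 -> 3 (moved)
  Node 6: index 6 -> 4 (moved)
  Node 7: index 7 -> 5 (moved)
Nodes that changed position: 1 3 5 6 7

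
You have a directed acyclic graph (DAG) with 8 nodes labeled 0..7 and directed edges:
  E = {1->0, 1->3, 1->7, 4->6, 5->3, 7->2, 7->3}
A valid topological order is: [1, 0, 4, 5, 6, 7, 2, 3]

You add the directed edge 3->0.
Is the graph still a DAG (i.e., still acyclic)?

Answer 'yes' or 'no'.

Answer: yes

Derivation:
Given toposort: [1, 0, 4, 5, 6, 7, 2, 3]
Position of 3: index 7; position of 0: index 1
New edge 3->0: backward (u after v in old order)
Backward edge: old toposort is now invalid. Check if this creates a cycle.
Does 0 already reach 3? Reachable from 0: [0]. NO -> still a DAG (reorder needed).
Still a DAG? yes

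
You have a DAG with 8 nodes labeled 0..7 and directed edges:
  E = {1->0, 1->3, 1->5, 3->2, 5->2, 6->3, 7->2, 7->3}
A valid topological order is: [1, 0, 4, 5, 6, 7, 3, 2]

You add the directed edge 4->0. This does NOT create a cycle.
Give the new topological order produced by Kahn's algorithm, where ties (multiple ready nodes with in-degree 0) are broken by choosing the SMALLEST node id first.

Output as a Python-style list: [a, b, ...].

Old toposort: [1, 0, 4, 5, 6, 7, 3, 2]
Added edge: 4->0
Position of 4 (2) > position of 0 (1). Must reorder: 4 must now come before 0.
Run Kahn's algorithm (break ties by smallest node id):
  initial in-degrees: [2, 0, 3, 3, 0, 1, 0, 0]
  ready (indeg=0): [1, 4, 6, 7]
  pop 1: indeg[0]->1; indeg[3]->2; indeg[5]->0 | ready=[4, 5, 6, 7] | order so far=[1]
  pop 4: indeg[0]->0 | ready=[0, 5, 6, 7] | order so far=[1, 4]
  pop 0: no out-edges | ready=[5, 6, 7] | order so far=[1, 4, 0]
  pop 5: indeg[2]->2 | ready=[6, 7] | order so far=[1, 4, 0, 5]
  pop 6: indeg[3]->1 | ready=[7] | order so far=[1, 4, 0, 5, 6]
  pop 7: indeg[2]->1; indeg[3]->0 | ready=[3] | order so far=[1, 4, 0, 5, 6, 7]
  pop 3: indeg[2]->0 | ready=[2] | order so far=[1, 4, 0, 5, 6, 7, 3]
  pop 2: no out-edges | ready=[] | order so far=[1, 4, 0, 5, 6, 7, 3, 2]
  Result: [1, 4, 0, 5, 6, 7, 3, 2]

Answer: [1, 4, 0, 5, 6, 7, 3, 2]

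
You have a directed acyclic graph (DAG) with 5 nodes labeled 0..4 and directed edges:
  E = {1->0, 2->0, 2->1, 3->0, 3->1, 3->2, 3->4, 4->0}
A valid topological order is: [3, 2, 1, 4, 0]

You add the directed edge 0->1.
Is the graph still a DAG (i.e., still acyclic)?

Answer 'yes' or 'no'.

Answer: no

Derivation:
Given toposort: [3, 2, 1, 4, 0]
Position of 0: index 4; position of 1: index 2
New edge 0->1: backward (u after v in old order)
Backward edge: old toposort is now invalid. Check if this creates a cycle.
Does 1 already reach 0? Reachable from 1: [0, 1]. YES -> cycle!
Still a DAG? no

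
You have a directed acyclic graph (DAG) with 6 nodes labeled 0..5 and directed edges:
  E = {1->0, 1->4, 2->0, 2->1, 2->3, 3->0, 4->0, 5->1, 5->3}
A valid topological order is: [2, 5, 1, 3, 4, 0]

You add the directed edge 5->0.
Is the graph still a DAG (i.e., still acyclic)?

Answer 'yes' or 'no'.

Given toposort: [2, 5, 1, 3, 4, 0]
Position of 5: index 1; position of 0: index 5
New edge 5->0: forward
Forward edge: respects the existing order. Still a DAG, same toposort still valid.
Still a DAG? yes

Answer: yes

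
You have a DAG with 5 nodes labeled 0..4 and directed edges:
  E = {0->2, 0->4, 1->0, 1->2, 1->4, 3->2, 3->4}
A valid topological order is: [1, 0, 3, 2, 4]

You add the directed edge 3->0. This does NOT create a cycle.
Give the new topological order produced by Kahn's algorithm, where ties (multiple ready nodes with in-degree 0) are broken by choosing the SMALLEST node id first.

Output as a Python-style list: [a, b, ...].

Answer: [1, 3, 0, 2, 4]

Derivation:
Old toposort: [1, 0, 3, 2, 4]
Added edge: 3->0
Position of 3 (2) > position of 0 (1). Must reorder: 3 must now come before 0.
Run Kahn's algorithm (break ties by smallest node id):
  initial in-degrees: [2, 0, 3, 0, 3]
  ready (indeg=0): [1, 3]
  pop 1: indeg[0]->1; indeg[2]->2; indeg[4]->2 | ready=[3] | order so far=[1]
  pop 3: indeg[0]->0; indeg[2]->1; indeg[4]->1 | ready=[0] | order so far=[1, 3]
  pop 0: indeg[2]->0; indeg[4]->0 | ready=[2, 4] | order so far=[1, 3, 0]
  pop 2: no out-edges | ready=[4] | order so far=[1, 3, 0, 2]
  pop 4: no out-edges | ready=[] | order so far=[1, 3, 0, 2, 4]
  Result: [1, 3, 0, 2, 4]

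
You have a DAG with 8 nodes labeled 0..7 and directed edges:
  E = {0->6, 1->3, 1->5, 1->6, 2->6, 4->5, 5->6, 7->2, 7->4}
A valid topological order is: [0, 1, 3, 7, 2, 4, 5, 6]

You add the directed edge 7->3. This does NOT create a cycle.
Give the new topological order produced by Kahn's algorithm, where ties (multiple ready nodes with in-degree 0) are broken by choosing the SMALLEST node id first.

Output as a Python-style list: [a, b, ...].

Old toposort: [0, 1, 3, 7, 2, 4, 5, 6]
Added edge: 7->3
Position of 7 (3) > position of 3 (2). Must reorder: 7 must now come before 3.
Run Kahn's algorithm (break ties by smallest node id):
  initial in-degrees: [0, 0, 1, 2, 1, 2, 4, 0]
  ready (indeg=0): [0, 1, 7]
  pop 0: indeg[6]->3 | ready=[1, 7] | order so far=[0]
  pop 1: indeg[3]->1; indeg[5]->1; indeg[6]->2 | ready=[7] | order so far=[0, 1]
  pop 7: indeg[2]->0; indeg[3]->0; indeg[4]->0 | ready=[2, 3, 4] | order so far=[0, 1, 7]
  pop 2: indeg[6]->1 | ready=[3, 4] | order so far=[0, 1, 7, 2]
  pop 3: no out-edges | ready=[4] | order so far=[0, 1, 7, 2, 3]
  pop 4: indeg[5]->0 | ready=[5] | order so far=[0, 1, 7, 2, 3, 4]
  pop 5: indeg[6]->0 | ready=[6] | order so far=[0, 1, 7, 2, 3, 4, 5]
  pop 6: no out-edges | ready=[] | order so far=[0, 1, 7, 2, 3, 4, 5, 6]
  Result: [0, 1, 7, 2, 3, 4, 5, 6]

Answer: [0, 1, 7, 2, 3, 4, 5, 6]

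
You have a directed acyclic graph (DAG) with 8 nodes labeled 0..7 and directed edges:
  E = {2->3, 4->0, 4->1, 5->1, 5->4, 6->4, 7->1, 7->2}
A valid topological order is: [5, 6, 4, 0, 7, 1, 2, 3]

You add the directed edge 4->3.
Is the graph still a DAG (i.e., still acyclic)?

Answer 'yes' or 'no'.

Given toposort: [5, 6, 4, 0, 7, 1, 2, 3]
Position of 4: index 2; position of 3: index 7
New edge 4->3: forward
Forward edge: respects the existing order. Still a DAG, same toposort still valid.
Still a DAG? yes

Answer: yes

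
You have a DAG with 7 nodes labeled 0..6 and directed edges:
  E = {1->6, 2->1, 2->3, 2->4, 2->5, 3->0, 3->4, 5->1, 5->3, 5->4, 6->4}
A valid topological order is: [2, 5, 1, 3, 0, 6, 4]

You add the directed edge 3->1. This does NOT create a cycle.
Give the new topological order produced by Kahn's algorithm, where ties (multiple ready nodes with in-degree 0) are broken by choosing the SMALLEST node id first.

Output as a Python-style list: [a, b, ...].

Answer: [2, 5, 3, 0, 1, 6, 4]

Derivation:
Old toposort: [2, 5, 1, 3, 0, 6, 4]
Added edge: 3->1
Position of 3 (3) > position of 1 (2). Must reorder: 3 must now come before 1.
Run Kahn's algorithm (break ties by smallest node id):
  initial in-degrees: [1, 3, 0, 2, 4, 1, 1]
  ready (indeg=0): [2]
  pop 2: indeg[1]->2; indeg[3]->1; indeg[4]->3; indeg[5]->0 | ready=[5] | order so far=[2]
  pop 5: indeg[1]->1; indeg[3]->0; indeg[4]->2 | ready=[3] | order so far=[2, 5]
  pop 3: indeg[0]->0; indeg[1]->0; indeg[4]->1 | ready=[0, 1] | order so far=[2, 5, 3]
  pop 0: no out-edges | ready=[1] | order so far=[2, 5, 3, 0]
  pop 1: indeg[6]->0 | ready=[6] | order so far=[2, 5, 3, 0, 1]
  pop 6: indeg[4]->0 | ready=[4] | order so far=[2, 5, 3, 0, 1, 6]
  pop 4: no out-edges | ready=[] | order so far=[2, 5, 3, 0, 1, 6, 4]
  Result: [2, 5, 3, 0, 1, 6, 4]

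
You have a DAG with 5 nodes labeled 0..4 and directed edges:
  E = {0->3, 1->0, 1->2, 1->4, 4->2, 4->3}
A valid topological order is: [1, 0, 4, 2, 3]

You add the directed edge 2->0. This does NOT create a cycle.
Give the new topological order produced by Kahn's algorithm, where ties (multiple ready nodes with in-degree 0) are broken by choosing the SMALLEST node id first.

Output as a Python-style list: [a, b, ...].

Old toposort: [1, 0, 4, 2, 3]
Added edge: 2->0
Position of 2 (3) > position of 0 (1). Must reorder: 2 must now come before 0.
Run Kahn's algorithm (break ties by smallest node id):
  initial in-degrees: [2, 0, 2, 2, 1]
  ready (indeg=0): [1]
  pop 1: indeg[0]->1; indeg[2]->1; indeg[4]->0 | ready=[4] | order so far=[1]
  pop 4: indeg[2]->0; indeg[3]->1 | ready=[2] | order so far=[1, 4]
  pop 2: indeg[0]->0 | ready=[0] | order so far=[1, 4, 2]
  pop 0: indeg[3]->0 | ready=[3] | order so far=[1, 4, 2, 0]
  pop 3: no out-edges | ready=[] | order so far=[1, 4, 2, 0, 3]
  Result: [1, 4, 2, 0, 3]

Answer: [1, 4, 2, 0, 3]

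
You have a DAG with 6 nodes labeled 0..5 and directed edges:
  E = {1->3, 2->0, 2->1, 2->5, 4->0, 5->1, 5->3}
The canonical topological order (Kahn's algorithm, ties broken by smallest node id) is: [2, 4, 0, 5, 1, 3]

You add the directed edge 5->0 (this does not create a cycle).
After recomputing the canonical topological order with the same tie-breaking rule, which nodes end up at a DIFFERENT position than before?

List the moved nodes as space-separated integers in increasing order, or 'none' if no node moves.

Answer: 0 5

Derivation:
Old toposort: [2, 4, 0, 5, 1, 3]
Added edge 5->0
Recompute Kahn (smallest-id tiebreak):
  initial in-degrees: [3, 2, 0, 2, 0, 1]
  ready (indeg=0): [2, 4]
  pop 2: indeg[0]->2; indeg[1]->1; indeg[5]->0 | ready=[4, 5] | order so far=[2]
  pop 4: indeg[0]->1 | ready=[5] | order so far=[2, 4]
  pop 5: indeg[0]->0; indeg[1]->0; indeg[3]->1 | ready=[0, 1] | order so far=[2, 4, 5]
  pop 0: no out-edges | ready=[1] | order so far=[2, 4, 5, 0]
  pop 1: indeg[3]->0 | ready=[3] | order so far=[2, 4, 5, 0, 1]
  pop 3: no out-edges | ready=[] | order so far=[2, 4, 5, 0, 1, 3]
New canonical toposort: [2, 4, 5, 0, 1, 3]
Compare positions:
  Node 0: index 2 -> 3 (moved)
  Node 1: index 4 -> 4 (same)
  Node 2: index 0 -> 0 (same)
  Node 3: index 5 -> 5 (same)
  Node 4: index 1 -> 1 (same)
  Node 5: index 3 -> 2 (moved)
Nodes that changed position: 0 5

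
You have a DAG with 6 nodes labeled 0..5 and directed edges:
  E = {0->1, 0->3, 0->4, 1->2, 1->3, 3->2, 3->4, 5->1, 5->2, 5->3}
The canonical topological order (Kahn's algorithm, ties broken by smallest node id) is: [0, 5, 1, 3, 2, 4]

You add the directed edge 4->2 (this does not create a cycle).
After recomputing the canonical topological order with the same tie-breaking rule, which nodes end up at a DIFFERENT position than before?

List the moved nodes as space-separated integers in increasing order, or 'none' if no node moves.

Old toposort: [0, 5, 1, 3, 2, 4]
Added edge 4->2
Recompute Kahn (smallest-id tiebreak):
  initial in-degrees: [0, 2, 4, 3, 2, 0]
  ready (indeg=0): [0, 5]
  pop 0: indeg[1]->1; indeg[3]->2; indeg[4]->1 | ready=[5] | order so far=[0]
  pop 5: indeg[1]->0; indeg[2]->3; indeg[3]->1 | ready=[1] | order so far=[0, 5]
  pop 1: indeg[2]->2; indeg[3]->0 | ready=[3] | order so far=[0, 5, 1]
  pop 3: indeg[2]->1; indeg[4]->0 | ready=[4] | order so far=[0, 5, 1, 3]
  pop 4: indeg[2]->0 | ready=[2] | order so far=[0, 5, 1, 3, 4]
  pop 2: no out-edges | ready=[] | order so far=[0, 5, 1, 3, 4, 2]
New canonical toposort: [0, 5, 1, 3, 4, 2]
Compare positions:
  Node 0: index 0 -> 0 (same)
  Node 1: index 2 -> 2 (same)
  Node 2: index 4 -> 5 (moved)
  Node 3: index 3 -> 3 (same)
  Node 4: index 5 -> 4 (moved)
  Node 5: index 1 -> 1 (same)
Nodes that changed position: 2 4

Answer: 2 4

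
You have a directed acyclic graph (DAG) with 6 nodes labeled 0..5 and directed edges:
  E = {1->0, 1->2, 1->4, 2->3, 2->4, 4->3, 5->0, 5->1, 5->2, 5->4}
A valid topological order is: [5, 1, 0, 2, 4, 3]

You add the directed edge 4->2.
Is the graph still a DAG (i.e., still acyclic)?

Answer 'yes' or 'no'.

Given toposort: [5, 1, 0, 2, 4, 3]
Position of 4: index 4; position of 2: index 3
New edge 4->2: backward (u after v in old order)
Backward edge: old toposort is now invalid. Check if this creates a cycle.
Does 2 already reach 4? Reachable from 2: [2, 3, 4]. YES -> cycle!
Still a DAG? no

Answer: no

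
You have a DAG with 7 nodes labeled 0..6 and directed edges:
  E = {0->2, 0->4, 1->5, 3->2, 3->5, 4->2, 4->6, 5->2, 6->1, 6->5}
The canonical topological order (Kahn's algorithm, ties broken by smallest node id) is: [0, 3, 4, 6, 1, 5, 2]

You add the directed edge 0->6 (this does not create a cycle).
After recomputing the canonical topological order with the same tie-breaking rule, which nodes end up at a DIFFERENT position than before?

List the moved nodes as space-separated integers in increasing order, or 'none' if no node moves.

Old toposort: [0, 3, 4, 6, 1, 5, 2]
Added edge 0->6
Recompute Kahn (smallest-id tiebreak):
  initial in-degrees: [0, 1, 4, 0, 1, 3, 2]
  ready (indeg=0): [0, 3]
  pop 0: indeg[2]->3; indeg[4]->0; indeg[6]->1 | ready=[3, 4] | order so far=[0]
  pop 3: indeg[2]->2; indeg[5]->2 | ready=[4] | order so far=[0, 3]
  pop 4: indeg[2]->1; indeg[6]->0 | ready=[6] | order so far=[0, 3, 4]
  pop 6: indeg[1]->0; indeg[5]->1 | ready=[1] | order so far=[0, 3, 4, 6]
  pop 1: indeg[5]->0 | ready=[5] | order so far=[0, 3, 4, 6, 1]
  pop 5: indeg[2]->0 | ready=[2] | order so far=[0, 3, 4, 6, 1, 5]
  pop 2: no out-edges | ready=[] | order so far=[0, 3, 4, 6, 1, 5, 2]
New canonical toposort: [0, 3, 4, 6, 1, 5, 2]
Compare positions:
  Node 0: index 0 -> 0 (same)
  Node 1: index 4 -> 4 (same)
  Node 2: index 6 -> 6 (same)
  Node 3: index 1 -> 1 (same)
  Node 4: index 2 -> 2 (same)
  Node 5: index 5 -> 5 (same)
  Node 6: index 3 -> 3 (same)
Nodes that changed position: none

Answer: none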